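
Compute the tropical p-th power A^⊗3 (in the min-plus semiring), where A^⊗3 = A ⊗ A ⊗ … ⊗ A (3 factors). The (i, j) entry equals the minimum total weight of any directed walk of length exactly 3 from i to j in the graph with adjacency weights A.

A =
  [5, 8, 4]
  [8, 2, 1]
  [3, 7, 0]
A^⊗3 =
  [7, 11, 4]
  [4, 6, 1]
  [3, 7, 0]

Each entry (A^⊗3)_ij equals the minimum over all length-3 walks i = v_0 → v_1 → … → v_3 = j of Σ_t A[v_t][v_{t+1}]. For example, for (i, j) = (0, 2) we minimise over 9 possible intermediate vertex sequences; the minimum is 4, attained along the walk 0 → 2 → 2 → 2.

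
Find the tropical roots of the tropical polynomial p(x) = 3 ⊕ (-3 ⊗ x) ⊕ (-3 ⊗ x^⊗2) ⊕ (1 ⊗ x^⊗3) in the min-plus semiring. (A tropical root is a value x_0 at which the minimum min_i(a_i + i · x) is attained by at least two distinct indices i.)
Roots: {-4, 0, 6}

Each tropical root is a break point of the lower envelope of the lines y = a_i + i · x (there are 4 lines, with slopes 0, 1, ..., 3). Only the lines that attain the minimum somewhere contribute to roots; other lines are dominated. Here the surviving (envelope) indices are i = 3, i = 2, i = 1, i = 0.
Intersections between consecutive envelope lines give the roots: for adjacent envelope indices i < j the intersection is x = (a_i − a_j) / (j − i). Reading off the sorted break points: {-4, 0, 6}.
Verification: at each break x_0, at least two indices attain the minimum of min_i(a_i + i · x_0).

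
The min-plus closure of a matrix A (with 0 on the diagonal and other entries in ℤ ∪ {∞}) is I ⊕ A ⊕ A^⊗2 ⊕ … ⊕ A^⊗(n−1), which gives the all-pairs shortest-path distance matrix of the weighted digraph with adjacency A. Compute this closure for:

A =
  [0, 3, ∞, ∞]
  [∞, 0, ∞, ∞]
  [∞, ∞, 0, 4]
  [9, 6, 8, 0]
Closure =
  [0, 3, ∞, ∞]
  [∞, 0, ∞, ∞]
  [13, 10, 0, 4]
  [9, 6, 8, 0]

This is the Floyd-Warshall all-pairs shortest-path computation. For each intermediate vertex k = 0, 1, …, 3, update dist[i][j] ← min(dist[i][j], dist[i][k] + dist[k][j]). The final matrix gives, for each (i, j), the minimum total weight of any directed path from i to j (possibly empty when i = j).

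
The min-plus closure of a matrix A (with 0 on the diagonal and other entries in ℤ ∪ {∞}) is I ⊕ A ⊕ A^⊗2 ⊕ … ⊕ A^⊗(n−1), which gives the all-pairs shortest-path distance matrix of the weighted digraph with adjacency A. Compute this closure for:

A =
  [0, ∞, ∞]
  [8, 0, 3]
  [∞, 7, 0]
Closure =
  [0, ∞, ∞]
  [8, 0, 3]
  [15, 7, 0]

This is the Floyd-Warshall all-pairs shortest-path computation. For each intermediate vertex k = 0, 1, …, 2, update dist[i][j] ← min(dist[i][j], dist[i][k] + dist[k][j]). The final matrix gives, for each (i, j), the minimum total weight of any directed path from i to j (possibly empty when i = j).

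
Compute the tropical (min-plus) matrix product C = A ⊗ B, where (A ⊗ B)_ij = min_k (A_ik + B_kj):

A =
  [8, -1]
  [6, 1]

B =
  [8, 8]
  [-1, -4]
A ⊗ B =
  [-2, -5]
  [0, -3]

Apply the min-plus product entry-by-entry:
  C[0][0] = min over k of (A[0][0] + B[0][0] = 8 + 8 = 16, A[0][1] + B[1][0] = -1 + -1 = -2) = -2 (attained at k = 1)
  C[0][1] = min over k of (A[0][0] + B[0][1] = 8 + 8 = 16, A[0][1] + B[1][1] = -1 + -4 = -5) = -5 (attained at k = 1)
  C[1][0] = min over k of (A[1][0] + B[0][0] = 6 + 8 = 14, A[1][1] + B[1][0] = 1 + -1 = 0) = 0 (attained at k = 1)
  C[1][1] = min over k of (A[1][0] + B[0][1] = 6 + 8 = 14, A[1][1] + B[1][1] = 1 + -4 = -3) = -3 (attained at k = 1)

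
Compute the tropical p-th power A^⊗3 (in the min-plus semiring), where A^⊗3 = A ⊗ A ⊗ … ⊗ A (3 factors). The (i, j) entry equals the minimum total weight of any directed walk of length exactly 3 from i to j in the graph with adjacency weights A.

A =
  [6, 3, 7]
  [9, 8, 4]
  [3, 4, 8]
A^⊗3 =
  [10, 11, 13]
  [13, 10, 12]
  [11, 12, 10]

Each entry (A^⊗3)_ij equals the minimum over all length-3 walks i = v_0 → v_1 → … → v_3 = j of Σ_t A[v_t][v_{t+1}]. For example, for (i, j) = (0, 2) we minimise over 9 possible intermediate vertex sequences; the minimum is 13, attained along the walk 0 → 0 → 1 → 2.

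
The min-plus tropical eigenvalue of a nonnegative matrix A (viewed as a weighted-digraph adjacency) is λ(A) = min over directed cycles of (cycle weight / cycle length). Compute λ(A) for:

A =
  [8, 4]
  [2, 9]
λ(A) = 3

Enumerate directed cycles and compute their means (weight / length). Sample:
  cycle 0 → 0: weight = 8, length = 1, mean = 8/1 ≈ 8.000
  cycle 1 → 1: weight = 9, length = 1, mean = 9/1 ≈ 9.000
  cycle 0 → 1 → 0: weight = 6, length = 2, mean = 6/2 ≈ 3.000
  cycle 1 → 0 → 1: weight = 6, length = 2, mean = 6/2 ≈ 3.000
Minimum mean = 3.000, attained e.g. along the cycle 0 → 1 → 0 with weight 6 and length 2. So λ(A) = 6/2 = 3.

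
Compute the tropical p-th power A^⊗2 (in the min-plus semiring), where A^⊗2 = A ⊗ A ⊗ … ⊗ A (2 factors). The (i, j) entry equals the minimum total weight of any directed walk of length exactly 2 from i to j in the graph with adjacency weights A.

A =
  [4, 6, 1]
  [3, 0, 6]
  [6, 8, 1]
A^⊗2 =
  [7, 6, 2]
  [3, 0, 4]
  [7, 8, 2]

Each entry (A^⊗2)_ij equals the minimum over all length-2 walks i = v_0 → v_1 → … → v_2 = j of Σ_t A[v_t][v_{t+1}]. For example, for (i, j) = (0, 2) we minimise over 3 possible intermediate vertex sequences; the minimum is 2, attained along the walk 0 → 2 → 2.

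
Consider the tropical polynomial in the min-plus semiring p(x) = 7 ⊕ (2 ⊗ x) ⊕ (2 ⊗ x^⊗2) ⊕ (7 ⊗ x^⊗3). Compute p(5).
p(5) = 7

A tropical monomial a ⊗ x^⊗i evaluates to a + i · x. Evaluating each term at x = 5:
  Term 0 contributes 7 + 0 · 5 = 7
  Term 1 contributes 2 + 1 · 5 = 7
  Term 2 contributes 2 + 2 · 5 = 12
  Term 3 contributes 7 + 3 · 5 = 22
p(5) = ⊕ of these = min[7, 7, 12, 22] = 7.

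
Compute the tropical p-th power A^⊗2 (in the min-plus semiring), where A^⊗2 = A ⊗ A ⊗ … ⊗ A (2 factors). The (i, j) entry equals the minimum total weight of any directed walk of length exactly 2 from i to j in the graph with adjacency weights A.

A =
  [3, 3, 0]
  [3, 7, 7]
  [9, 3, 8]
A^⊗2 =
  [6, 3, 3]
  [6, 6, 3]
  [6, 10, 9]

Each entry (A^⊗2)_ij equals the minimum over all length-2 walks i = v_0 → v_1 → … → v_2 = j of Σ_t A[v_t][v_{t+1}]. For example, for (i, j) = (0, 2) we minimise over 3 possible intermediate vertex sequences; the minimum is 3, attained along the walk 0 → 0 → 2.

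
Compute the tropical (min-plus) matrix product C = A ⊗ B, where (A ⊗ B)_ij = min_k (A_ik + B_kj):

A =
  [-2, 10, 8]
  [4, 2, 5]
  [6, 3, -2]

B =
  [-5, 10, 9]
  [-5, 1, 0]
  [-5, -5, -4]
A ⊗ B =
  [-7, 3, 4]
  [-3, 0, 1]
  [-7, -7, -6]

Apply the min-plus product entry-by-entry:
  C[0][0] = min over k of (A[0][0] + B[0][0] = -2 + -5 = -7, A[0][1] + B[1][0] = 10 + -5 = 5, A[0][2] + B[2][0] = 8 + -5 = 3) = -7 (attained at k = 0)
  C[0][1] = min over k of (A[0][0] + B[0][1] = -2 + 10 = 8, A[0][1] + B[1][1] = 10 + 1 = 11, A[0][2] + B[2][1] = 8 + -5 = 3) = 3 (attained at k = 2)
  C[0][2] = min over k of (A[0][0] + B[0][2] = -2 + 9 = 7, A[0][1] + B[1][2] = 10 + 0 = 10, A[0][2] + B[2][2] = 8 + -4 = 4) = 4 (attained at k = 2)
  C[1][0] = min over k of (A[1][0] + B[0][0] = 4 + -5 = -1, A[1][1] + B[1][0] = 2 + -5 = -3, A[1][2] + B[2][0] = 5 + -5 = 0) = -3 (attained at k = 1)
  C[1][1] = min over k of (A[1][0] + B[0][1] = 4 + 10 = 14, A[1][1] + B[1][1] = 2 + 1 = 3, A[1][2] + B[2][1] = 5 + -5 = 0) = 0 (attained at k = 2)
  C[1][2] = min over k of (A[1][0] + B[0][2] = 4 + 9 = 13, A[1][1] + B[1][2] = 2 + 0 = 2, A[1][2] + B[2][2] = 5 + -4 = 1) = 1 (attained at k = 2)
  C[2][0] = min over k of (A[2][0] + B[0][0] = 6 + -5 = 1, A[2][1] + B[1][0] = 3 + -5 = -2, A[2][2] + B[2][0] = -2 + -5 = -7) = -7 (attained at k = 2)
  C[2][1] = min over k of (A[2][0] + B[0][1] = 6 + 10 = 16, A[2][1] + B[1][1] = 3 + 1 = 4, A[2][2] + B[2][1] = -2 + -5 = -7) = -7 (attained at k = 2)
  C[2][2] = min over k of (A[2][0] + B[0][2] = 6 + 9 = 15, A[2][1] + B[1][2] = 3 + 0 = 3, A[2][2] + B[2][2] = -2 + -4 = -6) = -6 (attained at k = 2)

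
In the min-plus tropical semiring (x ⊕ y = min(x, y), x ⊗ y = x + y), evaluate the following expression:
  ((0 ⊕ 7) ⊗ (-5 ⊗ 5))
((0 ⊕ 7) ⊗ (-5 ⊗ 5)) = 0

Expand innermost to outermost. Recall ⊕ takes the minimum of its arguments and ⊗ takes their sum. Working out the expression ((0 ⊕ 7) ⊗ (-5 ⊗ 5)) gives 0.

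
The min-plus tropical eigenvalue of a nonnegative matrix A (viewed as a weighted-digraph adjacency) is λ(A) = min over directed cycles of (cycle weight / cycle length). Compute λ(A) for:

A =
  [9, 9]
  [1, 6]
λ(A) = 5

Enumerate directed cycles and compute their means (weight / length). Sample:
  cycle 0 → 0: weight = 9, length = 1, mean = 9/1 ≈ 9.000
  cycle 1 → 1: weight = 6, length = 1, mean = 6/1 ≈ 6.000
  cycle 0 → 1 → 0: weight = 10, length = 2, mean = 10/2 ≈ 5.000
  cycle 1 → 0 → 1: weight = 10, length = 2, mean = 10/2 ≈ 5.000
Minimum mean = 5.000, attained e.g. along the cycle 0 → 1 → 0 with weight 10 and length 2. So λ(A) = 10/2 = 5.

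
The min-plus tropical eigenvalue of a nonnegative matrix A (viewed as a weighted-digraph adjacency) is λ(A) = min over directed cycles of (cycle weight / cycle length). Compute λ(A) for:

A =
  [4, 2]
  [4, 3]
λ(A) = 3

Enumerate directed cycles and compute their means (weight / length). Sample:
  cycle 0 → 0: weight = 4, length = 1, mean = 4/1 ≈ 4.000
  cycle 1 → 1: weight = 3, length = 1, mean = 3/1 ≈ 3.000
  cycle 0 → 1 → 0: weight = 6, length = 2, mean = 6/2 ≈ 3.000
  cycle 1 → 0 → 1: weight = 6, length = 2, mean = 6/2 ≈ 3.000
Minimum mean = 3.000, attained e.g. along the cycle 1 → 1 with weight 3 and length 1. So λ(A) = 3/1 = 3.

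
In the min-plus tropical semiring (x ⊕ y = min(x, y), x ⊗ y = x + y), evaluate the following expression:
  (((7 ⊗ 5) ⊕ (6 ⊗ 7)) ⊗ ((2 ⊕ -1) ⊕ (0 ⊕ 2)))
(((7 ⊗ 5) ⊕ (6 ⊗ 7)) ⊗ ((2 ⊕ -1) ⊕ (0 ⊕ 2))) = 11

Expand innermost to outermost. Recall ⊕ takes the minimum of its arguments and ⊗ takes their sum. Working out the expression (((7 ⊗ 5) ⊕ (6 ⊗ 7)) ⊗ ((2 ⊕ -1) ⊕ (0 ⊕ 2))) gives 11.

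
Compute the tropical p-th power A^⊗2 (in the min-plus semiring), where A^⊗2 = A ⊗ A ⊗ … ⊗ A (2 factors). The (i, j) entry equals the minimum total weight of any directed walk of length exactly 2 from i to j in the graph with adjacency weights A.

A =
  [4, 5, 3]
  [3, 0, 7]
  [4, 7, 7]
A^⊗2 =
  [7, 5, 7]
  [3, 0, 6]
  [8, 7, 7]

Each entry (A^⊗2)_ij equals the minimum over all length-2 walks i = v_0 → v_1 → … → v_2 = j of Σ_t A[v_t][v_{t+1}]. For example, for (i, j) = (0, 2) we minimise over 3 possible intermediate vertex sequences; the minimum is 7, attained along the walk 0 → 0 → 2.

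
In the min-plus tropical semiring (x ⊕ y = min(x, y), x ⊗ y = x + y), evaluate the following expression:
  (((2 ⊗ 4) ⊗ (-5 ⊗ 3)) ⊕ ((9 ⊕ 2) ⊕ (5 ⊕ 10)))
(((2 ⊗ 4) ⊗ (-5 ⊗ 3)) ⊕ ((9 ⊕ 2) ⊕ (5 ⊕ 10))) = 2

Expand innermost to outermost. Recall ⊕ takes the minimum of its arguments and ⊗ takes their sum. Working out the expression (((2 ⊗ 4) ⊗ (-5 ⊗ 3)) ⊕ ((9 ⊕ 2) ⊕ (5 ⊕ 10))) gives 2.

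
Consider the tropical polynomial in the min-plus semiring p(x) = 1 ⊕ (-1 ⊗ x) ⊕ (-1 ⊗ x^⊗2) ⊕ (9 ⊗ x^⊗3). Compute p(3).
p(3) = 1

A tropical monomial a ⊗ x^⊗i evaluates to a + i · x. Evaluating each term at x = 3:
  Term 0 contributes 1 + 0 · 3 = 1
  Term 1 contributes -1 + 1 · 3 = 2
  Term 2 contributes -1 + 2 · 3 = 5
  Term 3 contributes 9 + 3 · 3 = 18
p(3) = ⊕ of these = min[1, 2, 5, 18] = 1.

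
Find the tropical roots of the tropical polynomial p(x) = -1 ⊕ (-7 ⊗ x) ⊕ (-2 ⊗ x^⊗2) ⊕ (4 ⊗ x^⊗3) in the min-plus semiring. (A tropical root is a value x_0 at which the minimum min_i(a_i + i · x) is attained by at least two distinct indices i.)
Roots: {-6, -5, 6}

Each tropical root is a break point of the lower envelope of the lines y = a_i + i · x (there are 4 lines, with slopes 0, 1, ..., 3). Only the lines that attain the minimum somewhere contribute to roots; other lines are dominated. Here the surviving (envelope) indices are i = 3, i = 2, i = 1, i = 0.
Intersections between consecutive envelope lines give the roots: for adjacent envelope indices i < j the intersection is x = (a_i − a_j) / (j − i). Reading off the sorted break points: {-6, -5, 6}.
Verification: at each break x_0, at least two indices attain the minimum of min_i(a_i + i · x_0).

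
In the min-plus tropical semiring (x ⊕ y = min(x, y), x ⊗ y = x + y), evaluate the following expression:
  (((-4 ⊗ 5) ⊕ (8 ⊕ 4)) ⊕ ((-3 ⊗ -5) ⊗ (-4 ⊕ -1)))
(((-4 ⊗ 5) ⊕ (8 ⊕ 4)) ⊕ ((-3 ⊗ -5) ⊗ (-4 ⊕ -1))) = -12

Expand innermost to outermost. Recall ⊕ takes the minimum of its arguments and ⊗ takes their sum. Working out the expression (((-4 ⊗ 5) ⊕ (8 ⊕ 4)) ⊕ ((-3 ⊗ -5) ⊗ (-4 ⊕ -1))) gives -12.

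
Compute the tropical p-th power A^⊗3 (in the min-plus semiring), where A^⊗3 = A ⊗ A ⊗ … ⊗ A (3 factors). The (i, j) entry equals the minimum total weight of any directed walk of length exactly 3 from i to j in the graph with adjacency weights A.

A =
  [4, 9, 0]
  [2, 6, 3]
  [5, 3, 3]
A^⊗3 =
  [5, 6, 5]
  [7, 5, 5]
  [8, 8, 5]

Each entry (A^⊗3)_ij equals the minimum over all length-3 walks i = v_0 → v_1 → … → v_3 = j of Σ_t A[v_t][v_{t+1}]. For example, for (i, j) = (0, 2) we minimise over 9 possible intermediate vertex sequences; the minimum is 5, attained along the walk 0 → 2 → 0 → 2.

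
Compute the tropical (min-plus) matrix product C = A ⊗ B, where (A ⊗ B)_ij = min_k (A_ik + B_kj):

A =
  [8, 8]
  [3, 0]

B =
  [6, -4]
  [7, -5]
A ⊗ B =
  [14, 3]
  [7, -5]

Apply the min-plus product entry-by-entry:
  C[0][0] = min over k of (A[0][0] + B[0][0] = 8 + 6 = 14, A[0][1] + B[1][0] = 8 + 7 = 15) = 14 (attained at k = 0)
  C[0][1] = min over k of (A[0][0] + B[0][1] = 8 + -4 = 4, A[0][1] + B[1][1] = 8 + -5 = 3) = 3 (attained at k = 1)
  C[1][0] = min over k of (A[1][0] + B[0][0] = 3 + 6 = 9, A[1][1] + B[1][0] = 0 + 7 = 7) = 7 (attained at k = 1)
  C[1][1] = min over k of (A[1][0] + B[0][1] = 3 + -4 = -1, A[1][1] + B[1][1] = 0 + -5 = -5) = -5 (attained at k = 1)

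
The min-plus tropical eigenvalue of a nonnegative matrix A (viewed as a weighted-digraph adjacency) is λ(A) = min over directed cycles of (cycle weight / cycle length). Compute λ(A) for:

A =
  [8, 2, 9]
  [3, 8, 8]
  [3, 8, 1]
λ(A) = 1

Enumerate directed cycles and compute their means (weight / length). Sample:
  cycle 0 → 0: weight = 8, length = 1, mean = 8/1 ≈ 8.000
  cycle 1 → 1: weight = 8, length = 1, mean = 8/1 ≈ 8.000
  cycle 2 → 2: weight = 1, length = 1, mean = 1/1 ≈ 1.000
  cycle 0 → 1 → 0: weight = 5, length = 2, mean = 5/2 ≈ 2.500
  cycle 0 → 2 → 0: weight = 12, length = 2, mean = 12/2 ≈ 6.000
  cycle 1 → 0 → 1: weight = 5, length = 2, mean = 5/2 ≈ 2.500
Minimum mean = 1.000, attained e.g. along the cycle 2 → 2 with weight 1 and length 1. So λ(A) = 1/1 = 1.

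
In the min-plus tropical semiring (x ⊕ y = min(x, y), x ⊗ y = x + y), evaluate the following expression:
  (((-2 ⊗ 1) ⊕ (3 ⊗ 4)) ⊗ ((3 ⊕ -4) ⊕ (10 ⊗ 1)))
(((-2 ⊗ 1) ⊕ (3 ⊗ 4)) ⊗ ((3 ⊕ -4) ⊕ (10 ⊗ 1))) = -5

Expand innermost to outermost. Recall ⊕ takes the minimum of its arguments and ⊗ takes their sum. Working out the expression (((-2 ⊗ 1) ⊕ (3 ⊗ 4)) ⊗ ((3 ⊕ -4) ⊕ (10 ⊗ 1))) gives -5.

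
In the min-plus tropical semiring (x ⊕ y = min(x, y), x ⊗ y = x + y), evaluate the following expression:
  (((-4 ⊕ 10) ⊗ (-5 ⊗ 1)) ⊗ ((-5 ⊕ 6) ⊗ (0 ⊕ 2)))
(((-4 ⊕ 10) ⊗ (-5 ⊗ 1)) ⊗ ((-5 ⊕ 6) ⊗ (0 ⊕ 2))) = -13

Expand innermost to outermost. Recall ⊕ takes the minimum of its arguments and ⊗ takes their sum. Working out the expression (((-4 ⊕ 10) ⊗ (-5 ⊗ 1)) ⊗ ((-5 ⊕ 6) ⊗ (0 ⊕ 2))) gives -13.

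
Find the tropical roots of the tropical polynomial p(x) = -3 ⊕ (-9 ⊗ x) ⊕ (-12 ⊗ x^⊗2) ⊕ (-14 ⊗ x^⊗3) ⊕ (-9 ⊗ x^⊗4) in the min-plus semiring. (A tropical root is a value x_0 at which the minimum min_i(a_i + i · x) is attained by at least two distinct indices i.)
Roots: {-5, 2, 3, 6}

Each tropical root is a break point of the lower envelope of the lines y = a_i + i · x (there are 5 lines, with slopes 0, 1, ..., 4). Only the lines that attain the minimum somewhere contribute to roots; other lines are dominated. Here the surviving (envelope) indices are i = 4, i = 3, i = 2, i = 1, i = 0.
Intersections between consecutive envelope lines give the roots: for adjacent envelope indices i < j the intersection is x = (a_i − a_j) / (j − i). Reading off the sorted break points: {-5, 2, 3, 6}.
Verification: at each break x_0, at least two indices attain the minimum of min_i(a_i + i · x_0).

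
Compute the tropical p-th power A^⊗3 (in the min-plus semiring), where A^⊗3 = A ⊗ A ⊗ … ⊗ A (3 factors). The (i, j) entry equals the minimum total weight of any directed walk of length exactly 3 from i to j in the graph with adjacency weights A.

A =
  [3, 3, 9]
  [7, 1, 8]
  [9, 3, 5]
A^⊗3 =
  [9, 5, 12]
  [9, 3, 10]
  [11, 5, 12]

Each entry (A^⊗3)_ij equals the minimum over all length-3 walks i = v_0 → v_1 → … → v_3 = j of Σ_t A[v_t][v_{t+1}]. For example, for (i, j) = (0, 2) we minimise over 9 possible intermediate vertex sequences; the minimum is 12, attained along the walk 0 → 1 → 1 → 2.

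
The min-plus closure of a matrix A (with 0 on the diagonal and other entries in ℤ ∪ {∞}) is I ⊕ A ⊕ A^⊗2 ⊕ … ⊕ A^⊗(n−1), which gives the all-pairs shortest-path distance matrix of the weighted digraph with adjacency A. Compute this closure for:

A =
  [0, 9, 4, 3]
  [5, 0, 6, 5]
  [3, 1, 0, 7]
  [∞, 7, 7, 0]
Closure =
  [0, 5, 4, 3]
  [5, 0, 6, 5]
  [3, 1, 0, 6]
  [10, 7, 7, 0]

This is the Floyd-Warshall all-pairs shortest-path computation. For each intermediate vertex k = 0, 1, …, 3, update dist[i][j] ← min(dist[i][j], dist[i][k] + dist[k][j]). The final matrix gives, for each (i, j), the minimum total weight of any directed path from i to j (possibly empty when i = j).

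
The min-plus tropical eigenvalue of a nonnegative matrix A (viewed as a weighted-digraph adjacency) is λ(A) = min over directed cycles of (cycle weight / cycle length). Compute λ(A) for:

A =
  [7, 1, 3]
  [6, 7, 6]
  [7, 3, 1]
λ(A) = 1

Enumerate directed cycles and compute their means (weight / length). Sample:
  cycle 0 → 0: weight = 7, length = 1, mean = 7/1 ≈ 7.000
  cycle 1 → 1: weight = 7, length = 1, mean = 7/1 ≈ 7.000
  cycle 2 → 2: weight = 1, length = 1, mean = 1/1 ≈ 1.000
  cycle 0 → 1 → 0: weight = 7, length = 2, mean = 7/2 ≈ 3.500
  cycle 0 → 2 → 0: weight = 10, length = 2, mean = 10/2 ≈ 5.000
  cycle 1 → 0 → 1: weight = 7, length = 2, mean = 7/2 ≈ 3.500
Minimum mean = 1.000, attained e.g. along the cycle 2 → 2 with weight 1 and length 1. So λ(A) = 1/1 = 1.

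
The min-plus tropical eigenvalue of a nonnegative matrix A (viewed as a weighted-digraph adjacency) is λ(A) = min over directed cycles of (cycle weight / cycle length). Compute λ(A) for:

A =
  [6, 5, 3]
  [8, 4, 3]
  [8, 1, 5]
λ(A) = 2

Enumerate directed cycles and compute their means (weight / length). Sample:
  cycle 0 → 0: weight = 6, length = 1, mean = 6/1 ≈ 6.000
  cycle 1 → 1: weight = 4, length = 1, mean = 4/1 ≈ 4.000
  cycle 2 → 2: weight = 5, length = 1, mean = 5/1 ≈ 5.000
  cycle 0 → 1 → 0: weight = 13, length = 2, mean = 13/2 ≈ 6.500
  cycle 0 → 2 → 0: weight = 11, length = 2, mean = 11/2 ≈ 5.500
  cycle 1 → 0 → 1: weight = 13, length = 2, mean = 13/2 ≈ 6.500
Minimum mean = 2.000, attained e.g. along the cycle 1 → 2 → 1 with weight 4 and length 2. So λ(A) = 4/2 = 2.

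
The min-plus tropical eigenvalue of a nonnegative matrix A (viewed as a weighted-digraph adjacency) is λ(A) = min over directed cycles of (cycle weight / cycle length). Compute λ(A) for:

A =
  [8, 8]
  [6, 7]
λ(A) = 7

Enumerate directed cycles and compute their means (weight / length). Sample:
  cycle 0 → 0: weight = 8, length = 1, mean = 8/1 ≈ 8.000
  cycle 1 → 1: weight = 7, length = 1, mean = 7/1 ≈ 7.000
  cycle 0 → 1 → 0: weight = 14, length = 2, mean = 14/2 ≈ 7.000
  cycle 1 → 0 → 1: weight = 14, length = 2, mean = 14/2 ≈ 7.000
Minimum mean = 7.000, attained e.g. along the cycle 1 → 1 with weight 7 and length 1. So λ(A) = 7/1 = 7.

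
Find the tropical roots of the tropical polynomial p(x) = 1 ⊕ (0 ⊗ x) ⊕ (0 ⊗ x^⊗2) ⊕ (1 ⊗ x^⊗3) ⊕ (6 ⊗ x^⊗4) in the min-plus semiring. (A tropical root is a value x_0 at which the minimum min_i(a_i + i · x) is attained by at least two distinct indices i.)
Roots: {-5, -1, 0, 1}

Each tropical root is a break point of the lower envelope of the lines y = a_i + i · x (there are 5 lines, with slopes 0, 1, ..., 4). Only the lines that attain the minimum somewhere contribute to roots; other lines are dominated. Here the surviving (envelope) indices are i = 4, i = 3, i = 2, i = 1, i = 0.
Intersections between consecutive envelope lines give the roots: for adjacent envelope indices i < j the intersection is x = (a_i − a_j) / (j − i). Reading off the sorted break points: {-5, -1, 0, 1}.
Verification: at each break x_0, at least two indices attain the minimum of min_i(a_i + i · x_0).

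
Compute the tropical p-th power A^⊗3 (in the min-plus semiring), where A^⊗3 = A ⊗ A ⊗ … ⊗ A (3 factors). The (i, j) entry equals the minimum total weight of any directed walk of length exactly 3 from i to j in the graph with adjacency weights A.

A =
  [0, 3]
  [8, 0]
A^⊗3 =
  [0, 3]
  [8, 0]

Each entry (A^⊗3)_ij equals the minimum over all length-3 walks i = v_0 → v_1 → … → v_3 = j of Σ_t A[v_t][v_{t+1}]. For example, for (i, j) = (0, 1) we minimise over 4 possible intermediate vertex sequences; the minimum is 3, attained along the walk 0 → 0 → 0 → 1.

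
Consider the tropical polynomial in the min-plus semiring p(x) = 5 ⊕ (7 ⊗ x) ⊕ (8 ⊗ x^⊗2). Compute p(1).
p(1) = 5

A tropical monomial a ⊗ x^⊗i evaluates to a + i · x. Evaluating each term at x = 1:
  Term 0 contributes 5 + 0 · 1 = 5
  Term 1 contributes 7 + 1 · 1 = 8
  Term 2 contributes 8 + 2 · 1 = 10
p(1) = ⊕ of these = min[5, 8, 10] = 5.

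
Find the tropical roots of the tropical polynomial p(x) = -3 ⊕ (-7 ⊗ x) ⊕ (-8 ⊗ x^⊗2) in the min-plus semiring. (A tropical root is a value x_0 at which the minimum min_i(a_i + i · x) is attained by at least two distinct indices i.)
Roots: {1, 4}

Each tropical root is a break point of the lower envelope of the lines y = a_i + i · x (there are 3 lines, with slopes 0, 1, ..., 2). Only the lines that attain the minimum somewhere contribute to roots; other lines are dominated. Here the surviving (envelope) indices are i = 2, i = 1, i = 0.
Intersections between consecutive envelope lines give the roots: for adjacent envelope indices i < j the intersection is x = (a_i − a_j) / (j − i). Reading off the sorted break points: {1, 4}.
Verification: at each break x_0, at least two indices attain the minimum of min_i(a_i + i · x_0).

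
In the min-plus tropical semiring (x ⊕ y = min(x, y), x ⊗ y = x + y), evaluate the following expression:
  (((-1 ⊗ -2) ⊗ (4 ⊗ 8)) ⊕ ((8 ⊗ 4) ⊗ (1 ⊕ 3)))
(((-1 ⊗ -2) ⊗ (4 ⊗ 8)) ⊕ ((8 ⊗ 4) ⊗ (1 ⊕ 3))) = 9

Expand innermost to outermost. Recall ⊕ takes the minimum of its arguments and ⊗ takes their sum. Working out the expression (((-1 ⊗ -2) ⊗ (4 ⊗ 8)) ⊕ ((8 ⊗ 4) ⊗ (1 ⊕ 3))) gives 9.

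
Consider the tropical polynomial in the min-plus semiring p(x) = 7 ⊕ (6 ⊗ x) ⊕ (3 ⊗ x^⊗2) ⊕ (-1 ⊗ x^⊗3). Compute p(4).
p(4) = 7

A tropical monomial a ⊗ x^⊗i evaluates to a + i · x. Evaluating each term at x = 4:
  Term 0 contributes 7 + 0 · 4 = 7
  Term 1 contributes 6 + 1 · 4 = 10
  Term 2 contributes 3 + 2 · 4 = 11
  Term 3 contributes -1 + 3 · 4 = 11
p(4) = ⊕ of these = min[7, 10, 11, 11] = 7.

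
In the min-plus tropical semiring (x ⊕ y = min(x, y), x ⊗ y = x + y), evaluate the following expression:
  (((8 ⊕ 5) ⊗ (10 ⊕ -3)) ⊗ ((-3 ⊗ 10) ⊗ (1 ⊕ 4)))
(((8 ⊕ 5) ⊗ (10 ⊕ -3)) ⊗ ((-3 ⊗ 10) ⊗ (1 ⊕ 4))) = 10

Expand innermost to outermost. Recall ⊕ takes the minimum of its arguments and ⊗ takes their sum. Working out the expression (((8 ⊕ 5) ⊗ (10 ⊕ -3)) ⊗ ((-3 ⊗ 10) ⊗ (1 ⊕ 4))) gives 10.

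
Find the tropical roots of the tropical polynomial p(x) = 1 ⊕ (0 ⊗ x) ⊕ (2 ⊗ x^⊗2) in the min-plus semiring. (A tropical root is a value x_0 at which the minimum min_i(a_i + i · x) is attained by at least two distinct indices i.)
Roots: {-2, 1}

Each tropical root is a break point of the lower envelope of the lines y = a_i + i · x (there are 3 lines, with slopes 0, 1, ..., 2). Only the lines that attain the minimum somewhere contribute to roots; other lines are dominated. Here the surviving (envelope) indices are i = 2, i = 1, i = 0.
Intersections between consecutive envelope lines give the roots: for adjacent envelope indices i < j the intersection is x = (a_i − a_j) / (j − i). Reading off the sorted break points: {-2, 1}.
Verification: at each break x_0, at least two indices attain the minimum of min_i(a_i + i · x_0).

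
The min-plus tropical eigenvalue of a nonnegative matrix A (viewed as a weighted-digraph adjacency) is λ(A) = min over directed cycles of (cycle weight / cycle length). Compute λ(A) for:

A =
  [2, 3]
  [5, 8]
λ(A) = 2

Enumerate directed cycles and compute their means (weight / length). Sample:
  cycle 0 → 0: weight = 2, length = 1, mean = 2/1 ≈ 2.000
  cycle 1 → 1: weight = 8, length = 1, mean = 8/1 ≈ 8.000
  cycle 0 → 1 → 0: weight = 8, length = 2, mean = 8/2 ≈ 4.000
  cycle 1 → 0 → 1: weight = 8, length = 2, mean = 8/2 ≈ 4.000
Minimum mean = 2.000, attained e.g. along the cycle 0 → 0 with weight 2 and length 1. So λ(A) = 2/1 = 2.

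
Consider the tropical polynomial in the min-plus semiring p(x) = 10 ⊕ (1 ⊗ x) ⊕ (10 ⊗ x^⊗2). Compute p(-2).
p(-2) = -1

A tropical monomial a ⊗ x^⊗i evaluates to a + i · x. Evaluating each term at x = -2:
  Term 0 contributes 10 + 0 · -2 = 10
  Term 1 contributes 1 + 1 · -2 = -1
  Term 2 contributes 10 + 2 · -2 = 6
p(-2) = ⊕ of these = min[10, -1, 6] = -1.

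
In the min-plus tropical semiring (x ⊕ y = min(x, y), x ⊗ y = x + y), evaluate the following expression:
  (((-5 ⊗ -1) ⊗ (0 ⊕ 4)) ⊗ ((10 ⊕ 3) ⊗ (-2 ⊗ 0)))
(((-5 ⊗ -1) ⊗ (0 ⊕ 4)) ⊗ ((10 ⊕ 3) ⊗ (-2 ⊗ 0))) = -5

Expand innermost to outermost. Recall ⊕ takes the minimum of its arguments and ⊗ takes their sum. Working out the expression (((-5 ⊗ -1) ⊗ (0 ⊕ 4)) ⊗ ((10 ⊕ 3) ⊗ (-2 ⊗ 0))) gives -5.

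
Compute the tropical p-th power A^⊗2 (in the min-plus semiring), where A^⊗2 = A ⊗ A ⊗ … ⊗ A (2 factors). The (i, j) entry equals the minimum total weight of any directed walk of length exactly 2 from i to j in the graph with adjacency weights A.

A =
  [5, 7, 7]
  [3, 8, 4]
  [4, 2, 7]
A^⊗2 =
  [10, 9, 11]
  [8, 6, 10]
  [5, 9, 6]

Each entry (A^⊗2)_ij equals the minimum over all length-2 walks i = v_0 → v_1 → … → v_2 = j of Σ_t A[v_t][v_{t+1}]. For example, for (i, j) = (0, 2) we minimise over 3 possible intermediate vertex sequences; the minimum is 11, attained along the walk 0 → 1 → 2.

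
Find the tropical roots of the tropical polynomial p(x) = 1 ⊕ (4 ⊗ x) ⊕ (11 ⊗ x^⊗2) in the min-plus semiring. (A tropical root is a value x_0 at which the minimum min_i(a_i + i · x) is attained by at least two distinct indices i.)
Roots: {-7, -3}

Each tropical root is a break point of the lower envelope of the lines y = a_i + i · x (there are 3 lines, with slopes 0, 1, ..., 2). Only the lines that attain the minimum somewhere contribute to roots; other lines are dominated. Here the surviving (envelope) indices are i = 2, i = 1, i = 0.
Intersections between consecutive envelope lines give the roots: for adjacent envelope indices i < j the intersection is x = (a_i − a_j) / (j − i). Reading off the sorted break points: {-7, -3}.
Verification: at each break x_0, at least two indices attain the minimum of min_i(a_i + i · x_0).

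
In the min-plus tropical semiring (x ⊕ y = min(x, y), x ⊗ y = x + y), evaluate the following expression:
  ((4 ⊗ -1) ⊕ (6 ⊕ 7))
((4 ⊗ -1) ⊕ (6 ⊕ 7)) = 3

Expand innermost to outermost. Recall ⊕ takes the minimum of its arguments and ⊗ takes their sum. Working out the expression ((4 ⊗ -1) ⊕ (6 ⊕ 7)) gives 3.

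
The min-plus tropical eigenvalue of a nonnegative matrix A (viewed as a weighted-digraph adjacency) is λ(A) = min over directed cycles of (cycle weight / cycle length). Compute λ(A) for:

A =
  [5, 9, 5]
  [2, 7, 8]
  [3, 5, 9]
λ(A) = 4

Enumerate directed cycles and compute their means (weight / length). Sample:
  cycle 0 → 0: weight = 5, length = 1, mean = 5/1 ≈ 5.000
  cycle 1 → 1: weight = 7, length = 1, mean = 7/1 ≈ 7.000
  cycle 2 → 2: weight = 9, length = 1, mean = 9/1 ≈ 9.000
  cycle 0 → 1 → 0: weight = 11, length = 2, mean = 11/2 ≈ 5.500
  cycle 0 → 2 → 0: weight = 8, length = 2, mean = 8/2 ≈ 4.000
  cycle 1 → 0 → 1: weight = 11, length = 2, mean = 11/2 ≈ 5.500
Minimum mean = 4.000, attained e.g. along the cycle 0 → 2 → 0 with weight 8 and length 2. So λ(A) = 8/2 = 4.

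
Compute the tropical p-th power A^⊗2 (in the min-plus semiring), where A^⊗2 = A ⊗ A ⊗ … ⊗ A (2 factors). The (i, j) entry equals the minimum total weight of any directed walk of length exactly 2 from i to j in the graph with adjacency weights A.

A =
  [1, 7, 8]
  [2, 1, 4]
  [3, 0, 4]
A^⊗2 =
  [2, 8, 9]
  [3, 2, 5]
  [2, 1, 4]

Each entry (A^⊗2)_ij equals the minimum over all length-2 walks i = v_0 → v_1 → … → v_2 = j of Σ_t A[v_t][v_{t+1}]. For example, for (i, j) = (0, 2) we minimise over 3 possible intermediate vertex sequences; the minimum is 9, attained along the walk 0 → 0 → 2.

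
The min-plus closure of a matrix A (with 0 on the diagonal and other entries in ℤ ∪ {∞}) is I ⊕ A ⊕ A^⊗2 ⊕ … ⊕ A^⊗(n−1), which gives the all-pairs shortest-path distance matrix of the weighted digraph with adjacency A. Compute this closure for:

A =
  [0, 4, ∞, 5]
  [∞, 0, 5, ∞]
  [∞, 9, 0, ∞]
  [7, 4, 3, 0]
Closure =
  [0, 4, 8, 5]
  [∞, 0, 5, ∞]
  [∞, 9, 0, ∞]
  [7, 4, 3, 0]

This is the Floyd-Warshall all-pairs shortest-path computation. For each intermediate vertex k = 0, 1, …, 3, update dist[i][j] ← min(dist[i][j], dist[i][k] + dist[k][j]). The final matrix gives, for each (i, j), the minimum total weight of any directed path from i to j (possibly empty when i = j).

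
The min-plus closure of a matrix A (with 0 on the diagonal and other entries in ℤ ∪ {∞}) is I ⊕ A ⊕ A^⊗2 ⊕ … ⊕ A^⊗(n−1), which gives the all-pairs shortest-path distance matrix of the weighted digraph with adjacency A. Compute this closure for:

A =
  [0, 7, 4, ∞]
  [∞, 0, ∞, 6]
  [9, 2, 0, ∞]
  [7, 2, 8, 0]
Closure =
  [0, 6, 4, 12]
  [13, 0, 14, 6]
  [9, 2, 0, 8]
  [7, 2, 8, 0]

This is the Floyd-Warshall all-pairs shortest-path computation. For each intermediate vertex k = 0, 1, …, 3, update dist[i][j] ← min(dist[i][j], dist[i][k] + dist[k][j]). The final matrix gives, for each (i, j), the minimum total weight of any directed path from i to j (possibly empty when i = j).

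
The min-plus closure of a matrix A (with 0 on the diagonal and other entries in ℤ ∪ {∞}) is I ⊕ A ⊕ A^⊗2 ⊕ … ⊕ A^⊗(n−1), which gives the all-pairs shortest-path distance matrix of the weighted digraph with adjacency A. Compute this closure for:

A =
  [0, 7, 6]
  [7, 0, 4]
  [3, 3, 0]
Closure =
  [0, 7, 6]
  [7, 0, 4]
  [3, 3, 0]

This is the Floyd-Warshall all-pairs shortest-path computation. For each intermediate vertex k = 0, 1, …, 2, update dist[i][j] ← min(dist[i][j], dist[i][k] + dist[k][j]). The final matrix gives, for each (i, j), the minimum total weight of any directed path from i to j (possibly empty when i = j).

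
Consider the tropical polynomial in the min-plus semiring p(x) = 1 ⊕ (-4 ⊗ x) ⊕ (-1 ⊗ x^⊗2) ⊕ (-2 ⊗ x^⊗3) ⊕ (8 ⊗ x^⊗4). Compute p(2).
p(2) = -2

A tropical monomial a ⊗ x^⊗i evaluates to a + i · x. Evaluating each term at x = 2:
  Term 0 contributes 1 + 0 · 2 = 1
  Term 1 contributes -4 + 1 · 2 = -2
  Term 2 contributes -1 + 2 · 2 = 3
  Term 3 contributes -2 + 3 · 2 = 4
  Term 4 contributes 8 + 4 · 2 = 16
p(2) = ⊕ of these = min[1, -2, 3, 4, 16] = -2.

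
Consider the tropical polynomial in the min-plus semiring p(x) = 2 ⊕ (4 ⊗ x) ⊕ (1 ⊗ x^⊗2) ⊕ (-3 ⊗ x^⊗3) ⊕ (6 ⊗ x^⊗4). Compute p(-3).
p(-3) = -12

A tropical monomial a ⊗ x^⊗i evaluates to a + i · x. Evaluating each term at x = -3:
  Term 0 contributes 2 + 0 · -3 = 2
  Term 1 contributes 4 + 1 · -3 = 1
  Term 2 contributes 1 + 2 · -3 = -5
  Term 3 contributes -3 + 3 · -3 = -12
  Term 4 contributes 6 + 4 · -3 = -6
p(-3) = ⊕ of these = min[2, 1, -5, -12, -6] = -12.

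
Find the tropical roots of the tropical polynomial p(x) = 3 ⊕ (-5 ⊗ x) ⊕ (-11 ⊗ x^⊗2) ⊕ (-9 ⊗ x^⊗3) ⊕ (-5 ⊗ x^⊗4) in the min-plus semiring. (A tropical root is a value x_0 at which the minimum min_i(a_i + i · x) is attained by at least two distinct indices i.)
Roots: {-4, -2, 6, 8}

Each tropical root is a break point of the lower envelope of the lines y = a_i + i · x (there are 5 lines, with slopes 0, 1, ..., 4). Only the lines that attain the minimum somewhere contribute to roots; other lines are dominated. Here the surviving (envelope) indices are i = 4, i = 3, i = 2, i = 1, i = 0.
Intersections between consecutive envelope lines give the roots: for adjacent envelope indices i < j the intersection is x = (a_i − a_j) / (j − i). Reading off the sorted break points: {-4, -2, 6, 8}.
Verification: at each break x_0, at least two indices attain the minimum of min_i(a_i + i · x_0).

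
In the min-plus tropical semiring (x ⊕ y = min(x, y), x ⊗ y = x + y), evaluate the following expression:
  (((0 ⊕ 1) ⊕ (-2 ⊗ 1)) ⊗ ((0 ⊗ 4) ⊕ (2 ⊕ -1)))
(((0 ⊕ 1) ⊕ (-2 ⊗ 1)) ⊗ ((0 ⊗ 4) ⊕ (2 ⊕ -1))) = -2

Expand innermost to outermost. Recall ⊕ takes the minimum of its arguments and ⊗ takes their sum. Working out the expression (((0 ⊕ 1) ⊕ (-2 ⊗ 1)) ⊗ ((0 ⊗ 4) ⊕ (2 ⊕ -1))) gives -2.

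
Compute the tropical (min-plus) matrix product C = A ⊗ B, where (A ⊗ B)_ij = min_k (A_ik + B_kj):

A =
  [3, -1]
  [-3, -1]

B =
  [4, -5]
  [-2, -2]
A ⊗ B =
  [-3, -3]
  [-3, -8]

Apply the min-plus product entry-by-entry:
  C[0][0] = min over k of (A[0][0] + B[0][0] = 3 + 4 = 7, A[0][1] + B[1][0] = -1 + -2 = -3) = -3 (attained at k = 1)
  C[0][1] = min over k of (A[0][0] + B[0][1] = 3 + -5 = -2, A[0][1] + B[1][1] = -1 + -2 = -3) = -3 (attained at k = 1)
  C[1][0] = min over k of (A[1][0] + B[0][0] = -3 + 4 = 1, A[1][1] + B[1][0] = -1 + -2 = -3) = -3 (attained at k = 1)
  C[1][1] = min over k of (A[1][0] + B[0][1] = -3 + -5 = -8, A[1][1] + B[1][1] = -1 + -2 = -3) = -8 (attained at k = 0)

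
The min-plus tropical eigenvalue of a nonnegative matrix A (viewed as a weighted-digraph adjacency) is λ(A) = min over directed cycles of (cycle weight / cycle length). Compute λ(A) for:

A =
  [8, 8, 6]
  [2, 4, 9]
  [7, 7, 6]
λ(A) = 4

Enumerate directed cycles and compute their means (weight / length). Sample:
  cycle 0 → 0: weight = 8, length = 1, mean = 8/1 ≈ 8.000
  cycle 1 → 1: weight = 4, length = 1, mean = 4/1 ≈ 4.000
  cycle 2 → 2: weight = 6, length = 1, mean = 6/1 ≈ 6.000
  cycle 0 → 1 → 0: weight = 10, length = 2, mean = 10/2 ≈ 5.000
  cycle 0 → 2 → 0: weight = 13, length = 2, mean = 13/2 ≈ 6.500
  cycle 1 → 0 → 1: weight = 10, length = 2, mean = 10/2 ≈ 5.000
Minimum mean = 4.000, attained e.g. along the cycle 1 → 1 with weight 4 and length 1. So λ(A) = 4/1 = 4.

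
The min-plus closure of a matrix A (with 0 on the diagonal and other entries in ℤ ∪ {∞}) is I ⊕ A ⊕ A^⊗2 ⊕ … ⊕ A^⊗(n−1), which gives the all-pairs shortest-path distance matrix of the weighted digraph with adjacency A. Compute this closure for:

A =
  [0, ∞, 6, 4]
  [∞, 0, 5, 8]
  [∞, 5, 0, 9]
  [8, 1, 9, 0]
Closure =
  [0, 5, 6, 4]
  [16, 0, 5, 8]
  [17, 5, 0, 9]
  [8, 1, 6, 0]

This is the Floyd-Warshall all-pairs shortest-path computation. For each intermediate vertex k = 0, 1, …, 3, update dist[i][j] ← min(dist[i][j], dist[i][k] + dist[k][j]). The final matrix gives, for each (i, j), the minimum total weight of any directed path from i to j (possibly empty when i = j).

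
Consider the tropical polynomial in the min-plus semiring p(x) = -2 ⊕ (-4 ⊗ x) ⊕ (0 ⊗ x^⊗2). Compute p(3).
p(3) = -2

A tropical monomial a ⊗ x^⊗i evaluates to a + i · x. Evaluating each term at x = 3:
  Term 0 contributes -2 + 0 · 3 = -2
  Term 1 contributes -4 + 1 · 3 = -1
  Term 2 contributes 0 + 2 · 3 = 6
p(3) = ⊕ of these = min[-2, -1, 6] = -2.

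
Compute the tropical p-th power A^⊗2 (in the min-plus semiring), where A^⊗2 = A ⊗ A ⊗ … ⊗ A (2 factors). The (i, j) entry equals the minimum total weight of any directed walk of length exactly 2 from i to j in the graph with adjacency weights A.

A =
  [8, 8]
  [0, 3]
A^⊗2 =
  [8, 11]
  [3, 6]

Each entry (A^⊗2)_ij equals the minimum over all length-2 walks i = v_0 → v_1 → … → v_2 = j of Σ_t A[v_t][v_{t+1}]. For example, for (i, j) = (0, 1) we minimise over 2 possible intermediate vertex sequences; the minimum is 11, attained along the walk 0 → 1 → 1.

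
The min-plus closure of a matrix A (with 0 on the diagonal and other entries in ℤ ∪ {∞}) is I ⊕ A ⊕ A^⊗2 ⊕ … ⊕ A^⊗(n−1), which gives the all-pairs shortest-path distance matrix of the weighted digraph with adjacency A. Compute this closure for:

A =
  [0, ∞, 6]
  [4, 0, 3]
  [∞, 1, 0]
Closure =
  [0, 7, 6]
  [4, 0, 3]
  [5, 1, 0]

This is the Floyd-Warshall all-pairs shortest-path computation. For each intermediate vertex k = 0, 1, …, 2, update dist[i][j] ← min(dist[i][j], dist[i][k] + dist[k][j]). The final matrix gives, for each (i, j), the minimum total weight of any directed path from i to j (possibly empty when i = j).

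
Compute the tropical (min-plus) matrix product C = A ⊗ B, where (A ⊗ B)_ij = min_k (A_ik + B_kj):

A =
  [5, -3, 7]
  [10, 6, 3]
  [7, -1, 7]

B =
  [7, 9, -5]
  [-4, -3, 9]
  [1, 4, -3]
A ⊗ B =
  [-7, -6, 0]
  [2, 3, 0]
  [-5, -4, 2]

Apply the min-plus product entry-by-entry:
  C[0][0] = min over k of (A[0][0] + B[0][0] = 5 + 7 = 12, A[0][1] + B[1][0] = -3 + -4 = -7, A[0][2] + B[2][0] = 7 + 1 = 8) = -7 (attained at k = 1)
  C[0][1] = min over k of (A[0][0] + B[0][1] = 5 + 9 = 14, A[0][1] + B[1][1] = -3 + -3 = -6, A[0][2] + B[2][1] = 7 + 4 = 11) = -6 (attained at k = 1)
  C[0][2] = min over k of (A[0][0] + B[0][2] = 5 + -5 = 0, A[0][1] + B[1][2] = -3 + 9 = 6, A[0][2] + B[2][2] = 7 + -3 = 4) = 0 (attained at k = 0)
  C[1][0] = min over k of (A[1][0] + B[0][0] = 10 + 7 = 17, A[1][1] + B[1][0] = 6 + -4 = 2, A[1][2] + B[2][0] = 3 + 1 = 4) = 2 (attained at k = 1)
  C[1][1] = min over k of (A[1][0] + B[0][1] = 10 + 9 = 19, A[1][1] + B[1][1] = 6 + -3 = 3, A[1][2] + B[2][1] = 3 + 4 = 7) = 3 (attained at k = 1)
  C[1][2] = min over k of (A[1][0] + B[0][2] = 10 + -5 = 5, A[1][1] + B[1][2] = 6 + 9 = 15, A[1][2] + B[2][2] = 3 + -3 = 0) = 0 (attained at k = 2)
  C[2][0] = min over k of (A[2][0] + B[0][0] = 7 + 7 = 14, A[2][1] + B[1][0] = -1 + -4 = -5, A[2][2] + B[2][0] = 7 + 1 = 8) = -5 (attained at k = 1)
  C[2][1] = min over k of (A[2][0] + B[0][1] = 7 + 9 = 16, A[2][1] + B[1][1] = -1 + -3 = -4, A[2][2] + B[2][1] = 7 + 4 = 11) = -4 (attained at k = 1)
  C[2][2] = min over k of (A[2][0] + B[0][2] = 7 + -5 = 2, A[2][1] + B[1][2] = -1 + 9 = 8, A[2][2] + B[2][2] = 7 + -3 = 4) = 2 (attained at k = 0)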